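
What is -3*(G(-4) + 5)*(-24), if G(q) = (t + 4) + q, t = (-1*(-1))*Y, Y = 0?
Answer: 360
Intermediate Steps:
t = 0 (t = -1*(-1)*0 = 1*0 = 0)
G(q) = 4 + q (G(q) = (0 + 4) + q = 4 + q)
-3*(G(-4) + 5)*(-24) = -3*((4 - 4) + 5)*(-24) = -3*(0 + 5)*(-24) = -3*5*(-24) = -15*(-24) = 360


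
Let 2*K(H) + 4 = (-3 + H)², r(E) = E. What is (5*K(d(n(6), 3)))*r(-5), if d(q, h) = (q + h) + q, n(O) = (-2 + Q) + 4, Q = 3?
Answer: -1200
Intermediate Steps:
n(O) = 5 (n(O) = (-2 + 3) + 4 = 1 + 4 = 5)
d(q, h) = h + 2*q (d(q, h) = (h + q) + q = h + 2*q)
K(H) = -2 + (-3 + H)²/2
(5*K(d(n(6), 3)))*r(-5) = (5*(-2 + (-3 + (3 + 2*5))²/2))*(-5) = (5*(-2 + (-3 + (3 + 10))²/2))*(-5) = (5*(-2 + (-3 + 13)²/2))*(-5) = (5*(-2 + (½)*10²))*(-5) = (5*(-2 + (½)*100))*(-5) = (5*(-2 + 50))*(-5) = (5*48)*(-5) = 240*(-5) = -1200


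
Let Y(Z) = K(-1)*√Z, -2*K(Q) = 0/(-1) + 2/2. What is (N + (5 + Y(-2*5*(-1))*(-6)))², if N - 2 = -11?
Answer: 106 - 24*√10 ≈ 30.105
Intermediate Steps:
N = -9 (N = 2 - 11 = -9)
K(Q) = -½ (K(Q) = -(0/(-1) + 2/2)/2 = -(0*(-1) + 2*(½))/2 = -(0 + 1)/2 = -½*1 = -½)
Y(Z) = -√Z/2
(N + (5 + Y(-2*5*(-1))*(-6)))² = (-9 + (5 - √10/2*(-6)))² = (-9 + (5 + 3*√10))² = (-4 + 3*√10)²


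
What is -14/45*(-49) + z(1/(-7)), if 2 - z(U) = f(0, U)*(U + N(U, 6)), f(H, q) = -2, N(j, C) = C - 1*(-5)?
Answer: 12272/315 ≈ 38.959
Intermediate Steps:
N(j, C) = 5 + C (N(j, C) = C + 5 = 5 + C)
z(U) = 24 + 2*U (z(U) = 2 - (-2)*(U + (5 + 6)) = 2 - (-2)*(U + 11) = 2 - (-2)*(11 + U) = 2 - (-22 - 2*U) = 2 + (22 + 2*U) = 24 + 2*U)
-14/45*(-49) + z(1/(-7)) = -14/45*(-49) + (24 + 2/(-7)) = -14*1/45*(-49) + (24 + 2*(-1/7)) = -14/45*(-49) + (24 - 2/7) = 686/45 + 166/7 = 12272/315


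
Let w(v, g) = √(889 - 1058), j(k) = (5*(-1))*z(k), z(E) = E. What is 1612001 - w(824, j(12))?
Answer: 1612001 - 13*I ≈ 1.612e+6 - 13.0*I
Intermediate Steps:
j(k) = -5*k (j(k) = (5*(-1))*k = -5*k)
w(v, g) = 13*I (w(v, g) = √(-169) = 13*I)
1612001 - w(824, j(12)) = 1612001 - 13*I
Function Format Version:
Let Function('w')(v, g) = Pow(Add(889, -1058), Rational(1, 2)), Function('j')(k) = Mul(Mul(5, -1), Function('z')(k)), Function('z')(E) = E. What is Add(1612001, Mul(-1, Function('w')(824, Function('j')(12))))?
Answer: Add(1612001, Mul(-13, I)) ≈ Add(1.6120e+6, Mul(-13.000, I))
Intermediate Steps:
Function('j')(k) = Mul(-5, k) (Function('j')(k) = Mul(Mul(5, -1), k) = Mul(-5, k))
Function('w')(v, g) = Mul(13, I) (Function('w')(v, g) = Pow(-169, Rational(1, 2)) = Mul(13, I))
Add(1612001, Mul(-1, Function('w')(824, Function('j')(12)))) = Add(1612001, Mul(-1, Mul(13, I))) = Add(1612001, Mul(-13, I))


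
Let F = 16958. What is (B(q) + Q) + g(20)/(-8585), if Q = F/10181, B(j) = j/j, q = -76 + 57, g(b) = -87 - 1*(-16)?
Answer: 233711166/87403885 ≈ 2.6739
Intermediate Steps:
g(b) = -71 (g(b) = -87 + 16 = -71)
q = -19
B(j) = 1
Q = 16958/10181 ≈ 1.6657
(B(q) + Q) + g(20)/(-8585) = (1 + 16958/10181) - 71/(-8585) = 27139/10181 - 71*(-1/8585) = 27139/10181 + 71/8585 = 233711166/87403885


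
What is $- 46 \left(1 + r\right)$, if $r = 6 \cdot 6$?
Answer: $-1702$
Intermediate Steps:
$r = 36$
$- 46 \left(1 + r\right) = - 46 \left(1 + 36\right) = \left(-46\right) 37 = -1702$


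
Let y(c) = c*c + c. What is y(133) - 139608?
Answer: -121786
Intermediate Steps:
y(c) = c + c**2 (y(c) = c**2 + c = c + c**2)
y(133) - 139608 = 133*(1 + 133) - 139608 = 133*134 - 139608 = 17822 - 139608 = -121786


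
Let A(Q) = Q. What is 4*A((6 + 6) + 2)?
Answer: 56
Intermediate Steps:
4*A((6 + 6) + 2) = 4*((6 + 6) + 2) = 4*(12 + 2) = 4*14 = 56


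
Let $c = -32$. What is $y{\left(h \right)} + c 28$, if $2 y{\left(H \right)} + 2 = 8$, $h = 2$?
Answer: $-893$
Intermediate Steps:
$y{\left(H \right)} = 3$ ($y{\left(H \right)} = -1 + \frac{1}{2} \cdot 8 = -1 + 4 = 3$)
$y{\left(h \right)} + c 28 = 3 - 896 = -893$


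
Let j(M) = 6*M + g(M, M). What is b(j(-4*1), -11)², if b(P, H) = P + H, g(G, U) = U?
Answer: 1521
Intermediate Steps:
j(M) = 7*M (j(M) = 6*M + M = 7*M)
b(P, H) = H + P
b(j(-4*1), -11)² = (-11 + 7*(-4*1))² = (-11 + 7*(-4))² = (-11 - 28)² = (-39)² = 1521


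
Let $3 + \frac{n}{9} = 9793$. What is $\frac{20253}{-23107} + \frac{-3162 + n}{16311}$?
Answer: $\frac{544182251}{125632759} \approx 4.3315$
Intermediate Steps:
$n = 88110$ ($n = -27 + 9 \cdot 9793 = -27 + 88137 = 88110$)
$\frac{20253}{-23107} + \frac{-3162 + n}{16311} = \frac{20253}{-23107} + \frac{-3162 + 88110}{16311} = 20253 \left(- \frac{1}{23107}\right) + 84948 \cdot \frac{1}{16311} = - \frac{20253}{23107} + \frac{28316}{5437} = \frac{544182251}{125632759}$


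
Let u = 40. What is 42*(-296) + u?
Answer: -12392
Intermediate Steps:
42*(-296) + u = 42*(-296) + 40 = -12432 + 40 = -12392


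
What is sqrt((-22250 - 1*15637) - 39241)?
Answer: 2*I*sqrt(19282) ≈ 277.72*I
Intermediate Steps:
sqrt((-22250 - 1*15637) - 39241) = sqrt((-22250 - 15637) - 39241) = sqrt(-37887 - 39241) = sqrt(-77128) = 2*I*sqrt(19282)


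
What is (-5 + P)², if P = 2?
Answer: 9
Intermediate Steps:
(-5 + P)² = (-5 + 2)² = (-3)² = 9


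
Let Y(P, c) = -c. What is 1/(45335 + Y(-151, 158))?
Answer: 1/45177 ≈ 2.2135e-5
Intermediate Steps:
1/(45335 + Y(-151, 158)) = 1/(45335 - 1*158) = 1/(45335 - 158) = 1/45177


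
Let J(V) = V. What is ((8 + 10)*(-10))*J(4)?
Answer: -720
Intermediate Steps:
((8 + 10)*(-10))*J(4) = ((8 + 10)*(-10))*4 = (18*(-10))*4 = -180*4 = -720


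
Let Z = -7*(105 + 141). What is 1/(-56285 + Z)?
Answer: -1/58007 ≈ -1.7239e-5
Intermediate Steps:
Z = -1722 (Z = -7*246 = -1722)
1/(-56285 + Z) = 1/(-56285 - 1722) = 1/(-58007) = -1/58007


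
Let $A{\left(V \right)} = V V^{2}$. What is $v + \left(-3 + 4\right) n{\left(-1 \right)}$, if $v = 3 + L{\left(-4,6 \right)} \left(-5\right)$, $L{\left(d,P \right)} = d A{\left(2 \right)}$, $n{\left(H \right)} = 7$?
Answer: $170$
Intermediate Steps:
$A{\left(V \right)} = V^{3}$
$L{\left(d,P \right)} = 8 d$ ($L{\left(d,P \right)} = d 2^{3} = d 8 = 8 d$)
$v = 163$ ($v = 3 + 8 \left(-4\right) \left(-5\right) = 3 - -160 = 3 + 160 = 163$)
$v + \left(-3 + 4\right) n{\left(-1 \right)} = 163 + \left(-3 + 4\right) 7 = 163 + 1 \cdot 7 = 163 + 7 = 170$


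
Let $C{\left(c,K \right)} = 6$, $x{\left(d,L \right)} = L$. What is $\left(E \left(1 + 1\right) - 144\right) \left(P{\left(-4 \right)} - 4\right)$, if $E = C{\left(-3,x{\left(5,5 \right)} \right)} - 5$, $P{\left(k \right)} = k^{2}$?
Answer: $-1704$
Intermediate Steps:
$E = 1$ ($E = 6 - 5 = 1$)
$\left(E \left(1 + 1\right) - 144\right) \left(P{\left(-4 \right)} - 4\right) = \left(1 \left(1 + 1\right) - 144\right) \left(\left(-4\right)^{2} - 4\right) = \left(1 \cdot 2 - 144\right) \left(16 - 4\right) = \left(2 - 144\right) 12 = \left(-142\right) 12 = -1704$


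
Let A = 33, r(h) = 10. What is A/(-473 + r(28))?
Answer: -33/463 ≈ -0.071274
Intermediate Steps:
A/(-473 + r(28)) = 33/(-473 + 10) = 33/(-463) = 33*(-1/463) = -33/463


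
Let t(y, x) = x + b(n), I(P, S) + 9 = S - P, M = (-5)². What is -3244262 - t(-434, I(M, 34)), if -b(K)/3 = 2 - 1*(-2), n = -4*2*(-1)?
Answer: -3244250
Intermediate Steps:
M = 25
n = 8 (n = -8*(-1) = 8)
b(K) = -12 (b(K) = -3*(2 - 1*(-2)) = -3*(2 + 2) = -3*4 = -12)
I(P, S) = -9 + S - P (I(P, S) = -9 + (S - P) = -9 + S - P)
t(y, x) = -12 + x (t(y, x) = x - 12 = -12 + x)
-3244262 - t(-434, I(M, 34)) = -3244262 - (-12 + (-9 + 34 - 1*25)) = -3244262 - (-12 + (-9 + 34 - 25)) = -3244262 - (-12 + 0) = -3244262 - 1*(-12) = -3244262 + 12 = -3244250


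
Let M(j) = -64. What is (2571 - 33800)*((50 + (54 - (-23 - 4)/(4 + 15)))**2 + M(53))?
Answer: -124569514245/361 ≈ -3.4507e+8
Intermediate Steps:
(2571 - 33800)*((50 + (54 - (-23 - 4)/(4 + 15)))**2 + M(53)) = (2571 - 33800)*((50 + (54 - (-23 - 4)/(4 + 15)))**2 - 64) = -31229*((50 + (54 - (-27)/19))**2 - 64) = -31229*((50 + (54 - 1*(-27/19)))**2 - 64) = -31229*((50 + (54 + 27/19))**2 - 64) = -31229*((50 + 1053/19)**2 - 64) = -31229*((2003/19)**2 - 64) = -31229*(4012009/361 - 64) = -31229*3988905/361 = -124569514245/361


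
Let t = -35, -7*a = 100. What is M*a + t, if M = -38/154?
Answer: -16965/539 ≈ -31.475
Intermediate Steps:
a = -100/7 (a = -1/7*100 = -100/7 ≈ -14.286)
M = -19/77 (M = -38*1/154 = -19/77 ≈ -0.24675)
M*a + t = -19/77*(-100/7) - 35 = 1900/539 - 35 = -16965/539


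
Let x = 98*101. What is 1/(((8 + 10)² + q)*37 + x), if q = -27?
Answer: 1/20887 ≈ 4.7877e-5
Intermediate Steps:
x = 9898
1/(((8 + 10)² + q)*37 + x) = 1/(((8 + 10)² - 27)*37 + 9898) = 1/((18² - 27)*37 + 9898) = 1/((324 - 27)*37 + 9898) = 1/(297*37 + 9898) = 1/(10989 + 9898) = 1/20887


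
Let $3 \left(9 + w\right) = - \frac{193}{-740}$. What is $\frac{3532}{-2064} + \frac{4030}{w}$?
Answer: $- \frac{4633917521}{10210092} \approx -453.86$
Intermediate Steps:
$w = - \frac{19787}{2220}$ ($w = -9 + \frac{\left(-193\right) \frac{1}{-740}}{3} = -9 + \frac{\left(-193\right) \left(- \frac{1}{740}\right)}{3} = -9 + \frac{1}{3} \cdot \frac{193}{740} = -9 + \frac{193}{2220} = - \frac{19787}{2220} \approx -8.9131$)
$\frac{3532}{-2064} + \frac{4030}{w} = \frac{3532}{-2064} + \frac{4030}{- \frac{19787}{2220}} = 3532 \left(- \frac{1}{2064}\right) + 4030 \left(- \frac{2220}{19787}\right) = - \frac{883}{516} - \frac{8946600}{19787} = - \frac{4633917521}{10210092}$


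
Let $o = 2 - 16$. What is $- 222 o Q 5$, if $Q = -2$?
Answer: $-31080$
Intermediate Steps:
$o = -14$ ($o = 2 - 16 = -14$)
$- 222 o Q 5 = - 222 \left(- 14 \left(\left(-2\right) 5\right)\right) = - 222 \left(\left(-14\right) \left(-10\right)\right) = \left(-222\right) 140 = -31080$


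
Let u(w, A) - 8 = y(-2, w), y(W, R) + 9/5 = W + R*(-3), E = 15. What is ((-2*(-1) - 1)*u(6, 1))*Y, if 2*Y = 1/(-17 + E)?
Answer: 69/20 ≈ 3.4500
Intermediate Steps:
y(W, R) = -9/5 + W - 3*R (y(W, R) = -9/5 + (W + R*(-3)) = -9/5 + (W - 3*R) = -9/5 + W - 3*R)
Y = -1/4 (Y = 1/(2*(-17 + 15)) = (1/2)/(-2) = (1/2)*(-1/2) = -1/4 ≈ -0.25000)
u(w, A) = 21/5 - 3*w (u(w, A) = 8 + (-9/5 - 2 - 3*w) = 8 + (-19/5 - 3*w) = 21/5 - 3*w)
((-2*(-1) - 1)*u(6, 1))*Y = ((-2*(-1) - 1)*(21/5 - 3*6))*(-1/4) = ((2 - 1)*(21/5 - 18))*(-1/4) = (1*(-69/5))*(-1/4) = -69/5*(-1/4) = 69/20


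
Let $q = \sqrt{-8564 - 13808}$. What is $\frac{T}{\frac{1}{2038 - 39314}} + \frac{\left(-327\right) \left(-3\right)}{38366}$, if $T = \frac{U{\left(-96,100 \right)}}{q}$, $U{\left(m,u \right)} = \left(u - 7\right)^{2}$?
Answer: $\frac{981}{38366} + \frac{161200062 i \sqrt{5593}}{5593} \approx 0.02557 + 2.1555 \cdot 10^{6} i$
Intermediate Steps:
$U{\left(m,u \right)} = \left(-7 + u\right)^{2}$
$q = 2 i \sqrt{5593}$ ($q = \sqrt{-22372} = 2 i \sqrt{5593} \approx 149.57 i$)
$T = - \frac{8649 i \sqrt{5593}}{11186}$ ($T = \frac{\left(-7 + 100\right)^{2}}{2 i \sqrt{5593}} = 93^{2} \left(- \frac{i \sqrt{5593}}{11186}\right) = 8649 \left(- \frac{i \sqrt{5593}}{11186}\right) = - \frac{8649 i \sqrt{5593}}{11186} \approx - 57.825 i$)
$\frac{T}{\frac{1}{2038 - 39314}} + \frac{\left(-327\right) \left(-3\right)}{38366} = \frac{\left(- \frac{8649}{11186}\right) i \sqrt{5593}}{\frac{1}{2038 - 39314}} + \frac{\left(-327\right) \left(-3\right)}{38366} = \frac{\left(- \frac{8649}{11186}\right) i \sqrt{5593}}{\frac{1}{-37276}} + 981 \cdot \frac{1}{38366} = \frac{\left(- \frac{8649}{11186}\right) i \sqrt{5593}}{- \frac{1}{37276}} + \frac{981}{38366} = - \frac{8649 i \sqrt{5593}}{11186} \left(-37276\right) + \frac{981}{38366} = \frac{161200062 i \sqrt{5593}}{5593} + \frac{981}{38366} = \frac{981}{38366} + \frac{161200062 i \sqrt{5593}}{5593}$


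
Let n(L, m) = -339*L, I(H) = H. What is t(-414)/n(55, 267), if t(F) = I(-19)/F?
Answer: -19/7719030 ≈ -2.4614e-6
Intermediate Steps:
t(F) = -19/F
t(-414)/n(55, 267) = (-19/(-414))/((-339*55)) = -19*(-1/414)/(-18645) = (19/414)*(-1/18645) = -19/7719030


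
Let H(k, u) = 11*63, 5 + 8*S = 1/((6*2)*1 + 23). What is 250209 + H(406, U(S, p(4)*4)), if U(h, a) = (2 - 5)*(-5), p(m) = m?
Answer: 250902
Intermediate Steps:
S = -87/140 (S = -5/8 + 1/(8*((6*2)*1 + 23)) = -5/8 + 1/(8*(12*1 + 23)) = -5/8 + 1/(8*(12 + 23)) = -5/8 + (⅛)/35 = -5/8 + (⅛)*(1/35) = -5/8 + 1/280 = -87/140 ≈ -0.62143)
U(h, a) = 15 (U(h, a) = -3*(-5) = 15)
H(k, u) = 693
250209 + H(406, U(S, p(4)*4)) = 250209 + 693 = 250902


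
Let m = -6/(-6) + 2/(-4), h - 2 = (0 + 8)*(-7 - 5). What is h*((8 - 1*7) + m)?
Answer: -141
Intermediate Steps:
h = -94 (h = 2 + (0 + 8)*(-7 - 5) = 2 + 8*(-12) = 2 - 96 = -94)
m = ½ (m = -6*(-⅙) + 2*(-¼) = 1 - ½ = ½ ≈ 0.50000)
h*((8 - 1*7) + m) = -94*((8 - 1*7) + ½) = -94*((8 - 7) + ½) = -94*(1 + ½) = -94*3/2 = -141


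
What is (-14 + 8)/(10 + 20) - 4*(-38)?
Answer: 759/5 ≈ 151.80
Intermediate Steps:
(-14 + 8)/(10 + 20) - 4*(-38) = -6/30 + 152 = -6*1/30 + 152 = -1/5 + 152 = 759/5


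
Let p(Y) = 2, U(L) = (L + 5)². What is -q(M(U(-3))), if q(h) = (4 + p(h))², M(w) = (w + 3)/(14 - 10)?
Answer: -36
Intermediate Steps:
U(L) = (5 + L)²
M(w) = ¾ + w/4 (M(w) = (3 + w)/4 = (3 + w)*(¼) = ¾ + w/4)
q(h) = 36 (q(h) = (4 + 2)² = 6² = 36)
-q(M(U(-3))) = -1*36 = -36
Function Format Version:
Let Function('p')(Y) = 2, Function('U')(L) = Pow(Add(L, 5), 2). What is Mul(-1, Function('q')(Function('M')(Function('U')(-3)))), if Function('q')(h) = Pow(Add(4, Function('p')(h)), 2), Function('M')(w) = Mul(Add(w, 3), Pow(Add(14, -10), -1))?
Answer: -36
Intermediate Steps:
Function('U')(L) = Pow(Add(5, L), 2)
Function('M')(w) = Add(Rational(3, 4), Mul(Rational(1, 4), w)) (Function('M')(w) = Mul(Add(3, w), Pow(4, -1)) = Mul(Add(3, w), Rational(1, 4)) = Add(Rational(3, 4), Mul(Rational(1, 4), w)))
Function('q')(h) = 36 (Function('q')(h) = Pow(Add(4, 2), 2) = Pow(6, 2) = 36)
Mul(-1, Function('q')(Function('M')(Function('U')(-3)))) = Mul(-1, 36) = -36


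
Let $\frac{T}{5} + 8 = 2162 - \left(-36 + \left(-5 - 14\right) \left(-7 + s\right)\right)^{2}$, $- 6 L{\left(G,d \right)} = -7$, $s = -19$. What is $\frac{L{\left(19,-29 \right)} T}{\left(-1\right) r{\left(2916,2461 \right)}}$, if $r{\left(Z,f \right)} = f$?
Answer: $\frac{3633175}{7383} \approx 492.1$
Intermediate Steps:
$L{\left(G,d \right)} = \frac{7}{6}$ ($L{\left(G,d \right)} = \left(- \frac{1}{6}\right) \left(-7\right) = \frac{7}{6}$)
$T = -1038050$ ($T = -40 + 5 \left(2162 - \left(-36 + \left(-5 - 14\right) \left(-7 - 19\right)\right)^{2}\right) = -40 + 5 \left(2162 - \left(-36 - -494\right)^{2}\right) = -40 + 5 \left(2162 - \left(-36 + 494\right)^{2}\right) = -40 + 5 \left(2162 - 458^{2}\right) = -40 + 5 \left(2162 - 209764\right) = -40 + 5 \left(-207602\right) = -40 - 1038010 = -1038050$)
$\frac{L{\left(19,-29 \right)} T}{\left(-1\right) r{\left(2916,2461 \right)}} = \frac{\frac{7}{6} \left(-1038050\right)}{\left(-1\right) 2461} = - \frac{3633175}{3 \left(-2461\right)} = \left(- \frac{3633175}{3}\right) \left(- \frac{1}{2461}\right) = \frac{3633175}{7383}$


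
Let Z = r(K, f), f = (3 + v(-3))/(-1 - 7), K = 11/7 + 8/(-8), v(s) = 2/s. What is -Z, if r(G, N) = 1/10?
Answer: -⅒ ≈ -0.10000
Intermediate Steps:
K = 4/7 (K = 11*(⅐) + 8*(-⅛) = 11/7 - 1 = 4/7 ≈ 0.57143)
f = -7/24 (f = (3 + 2/(-3))/(-1 - 7) = (3 + 2*(-⅓))/(-8) = (3 - ⅔)*(-⅛) = (7/3)*(-⅛) = -7/24 ≈ -0.29167)
r(G, N) = ⅒
Z = ⅒ ≈ 0.10000
-Z = -1*⅒ = -⅒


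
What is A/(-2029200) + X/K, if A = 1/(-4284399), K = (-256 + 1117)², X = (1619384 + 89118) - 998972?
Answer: 97914041363759767/102301150138563600 ≈ 0.95712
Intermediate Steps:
X = 709530 (X = 1708502 - 998972 = 709530)
K = 741321 (K = 861² = 741321)
A = -1/4284399 ≈ -2.3340e-7
A/(-2029200) + X/K = -1/4284399/(-2029200) + 709530/741321 = -1/4284399*(-1/2029200) + 709530*(1/741321) = 1/8693902450800 + 236510/247107 = 97914041363759767/102301150138563600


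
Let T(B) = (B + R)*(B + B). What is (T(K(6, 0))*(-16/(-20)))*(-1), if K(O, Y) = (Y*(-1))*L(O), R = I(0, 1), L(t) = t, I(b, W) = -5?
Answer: 0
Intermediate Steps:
R = -5
K(O, Y) = -O*Y (K(O, Y) = (Y*(-1))*O = (-Y)*O = -O*Y)
T(B) = 2*B*(-5 + B) (T(B) = (B - 5)*(B + B) = (-5 + B)*(2*B) = 2*B*(-5 + B))
(T(K(6, 0))*(-16/(-20)))*(-1) = ((2*(-1*6*0)*(-5 - 1*6*0))*(-16/(-20)))*(-1) = ((2*0*(-5 + 0))*(-16*(-1/20)))*(-1) = ((2*0*(-5))*(⅘))*(-1) = (0*(⅘))*(-1) = 0*(-1) = 0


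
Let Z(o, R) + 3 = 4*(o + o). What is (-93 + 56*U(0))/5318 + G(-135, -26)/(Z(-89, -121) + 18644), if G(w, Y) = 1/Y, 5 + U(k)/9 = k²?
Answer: -304516430/619751743 ≈ -0.49135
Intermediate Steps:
U(k) = -45 + 9*k²
Z(o, R) = -3 + 8*o (Z(o, R) = -3 + 4*(o + o) = -3 + 4*(2*o) = -3 + 8*o)
(-93 + 56*U(0))/5318 + G(-135, -26)/(Z(-89, -121) + 18644) = (-93 + 56*(-45 + 9*0²))/5318 + 1/((-26)*((-3 + 8*(-89)) + 18644)) = (-93 + 56*(-45 + 9*0))*(1/5318) - 1/(26*((-3 - 712) + 18644)) = (-93 + 56*(-45 + 0))*(1/5318) - 1/(26*(-715 + 18644)) = (-93 + 56*(-45))*(1/5318) - 1/26/17929 = (-93 - 2520)*(1/5318) - 1/26*1/17929 = -2613*1/5318 - 1/466154 = -2613/5318 - 1/466154 = -304516430/619751743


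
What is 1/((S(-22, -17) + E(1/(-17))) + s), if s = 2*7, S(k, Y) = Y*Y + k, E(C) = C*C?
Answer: 289/81210 ≈ 0.0035587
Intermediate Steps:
E(C) = C²
S(k, Y) = k + Y² (S(k, Y) = Y² + k = k + Y²)
s = 14
1/((S(-22, -17) + E(1/(-17))) + s) = 1/(((-22 + (-17)²) + (1/(-17))²) + 14) = 1/(((-22 + 289) + (-1/17)²) + 14) = 1/((267 + 1/289) + 14) = 1/(77164/289 + 14) = 1/(81210/289) = 289/81210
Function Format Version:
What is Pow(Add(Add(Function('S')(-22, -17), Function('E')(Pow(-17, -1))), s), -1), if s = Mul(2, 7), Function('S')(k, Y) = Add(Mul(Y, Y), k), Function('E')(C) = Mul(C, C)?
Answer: Rational(289, 81210) ≈ 0.0035587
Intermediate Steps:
Function('E')(C) = Pow(C, 2)
Function('S')(k, Y) = Add(k, Pow(Y, 2)) (Function('S')(k, Y) = Add(Pow(Y, 2), k) = Add(k, Pow(Y, 2)))
s = 14
Pow(Add(Add(Function('S')(-22, -17), Function('E')(Pow(-17, -1))), s), -1) = Pow(Add(Add(Add(-22, Pow(-17, 2)), Pow(Pow(-17, -1), 2)), 14), -1) = Pow(Add(Add(Add(-22, 289), Pow(Rational(-1, 17), 2)), 14), -1) = Pow(Add(Add(267, Rational(1, 289)), 14), -1) = Pow(Add(Rational(77164, 289), 14), -1) = Pow(Rational(81210, 289), -1) = Rational(289, 81210)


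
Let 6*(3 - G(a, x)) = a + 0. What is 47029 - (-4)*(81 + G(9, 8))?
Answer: 47359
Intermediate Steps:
G(a, x) = 3 - a/6 (G(a, x) = 3 - (a + 0)/6 = 3 - a/6)
47029 - (-4)*(81 + G(9, 8)) = 47029 - (-4)*(81 + (3 - ⅙*9)) = 47029 - (-4)*(81 + (3 - 3/2)) = 47029 - (-4)*(81 + 3/2) = 47029 - (-4)*165/2 = 47029 - 1*(-330) = 47029 + 330 = 47359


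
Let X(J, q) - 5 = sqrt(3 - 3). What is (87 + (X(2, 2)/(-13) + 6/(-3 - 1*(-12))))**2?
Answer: 11587216/1521 ≈ 7618.2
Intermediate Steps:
X(J, q) = 5 (X(J, q) = 5 + sqrt(3 - 3) = 5 + sqrt(0) = 5 + 0 = 5)
(87 + (X(2, 2)/(-13) + 6/(-3 - 1*(-12))))**2 = (87 + (5/(-13) + 6/(-3 - 1*(-12))))**2 = (87 + (5*(-1/13) + 6/(-3 + 12)))**2 = (87 + (-5/13 + 6/9))**2 = (87 + (-5/13 + 6*(1/9)))**2 = (87 + (-5/13 + 2/3))**2 = (87 + 11/39)**2 = (3404/39)**2 = 11587216/1521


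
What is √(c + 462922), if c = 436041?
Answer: √898963 ≈ 948.14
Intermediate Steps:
√(c + 462922) = √(436041 + 462922) = √898963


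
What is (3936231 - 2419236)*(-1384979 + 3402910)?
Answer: 3061191237345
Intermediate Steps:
(3936231 - 2419236)*(-1384979 + 3402910) = 1516995*2017931 = 3061191237345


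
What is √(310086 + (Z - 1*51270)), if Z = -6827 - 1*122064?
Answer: 5*√5197 ≈ 360.45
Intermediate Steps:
Z = -128891 (Z = -6827 - 122064 = -128891)
√(310086 + (Z - 1*51270)) = √(310086 + (-128891 - 1*51270)) = √(310086 + (-128891 - 51270)) = √(310086 - 180161) = √129925 = 5*√5197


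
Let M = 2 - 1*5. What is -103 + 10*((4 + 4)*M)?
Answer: -343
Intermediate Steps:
M = -3 (M = 2 - 5 = -3)
-103 + 10*((4 + 4)*M) = -103 + 10*((4 + 4)*(-3)) = -103 + 10*(8*(-3)) = -103 + 10*(-24) = -103 - 240 = -343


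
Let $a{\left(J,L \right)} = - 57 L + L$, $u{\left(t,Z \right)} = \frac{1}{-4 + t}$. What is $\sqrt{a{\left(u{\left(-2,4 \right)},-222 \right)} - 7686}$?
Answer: $\sqrt{4746} \approx 68.891$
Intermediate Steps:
$a{\left(J,L \right)} = - 56 L$
$\sqrt{a{\left(u{\left(-2,4 \right)},-222 \right)} - 7686} = \sqrt{\left(-56\right) \left(-222\right) - 7686} = \sqrt{12432 - 7686} = \sqrt{4746}$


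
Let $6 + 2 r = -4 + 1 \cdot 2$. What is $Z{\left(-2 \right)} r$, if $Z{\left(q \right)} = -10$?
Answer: $40$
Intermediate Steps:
$r = -4$ ($r = -3 + \frac{-4 + 1 \cdot 2}{2} = -3 + \frac{-4 + 2}{2} = -3 + \frac{1}{2} \left(-2\right) = -3 - 1 = -4$)
$Z{\left(-2 \right)} r = \left(-10\right) \left(-4\right) = 40$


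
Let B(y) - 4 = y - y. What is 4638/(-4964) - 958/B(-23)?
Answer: -298379/1241 ≈ -240.43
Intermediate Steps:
B(y) = 4 (B(y) = 4 + (y - y) = 4 + 0 = 4)
4638/(-4964) - 958/B(-23) = 4638/(-4964) - 958/4 = 4638*(-1/4964) - 958*¼ = -2319/2482 - 479/2 = -298379/1241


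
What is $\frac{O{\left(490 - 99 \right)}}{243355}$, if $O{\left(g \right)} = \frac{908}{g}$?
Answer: $\frac{908}{95151805} \approx 9.5427 \cdot 10^{-6}$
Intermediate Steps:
$\frac{O{\left(490 - 99 \right)}}{243355} = \frac{908 \frac{1}{490 - 99}}{243355} = \frac{908}{490 - 99} \cdot \frac{1}{243355} = \frac{908}{391} \cdot \frac{1}{243355} = \frac{908}{95151805}$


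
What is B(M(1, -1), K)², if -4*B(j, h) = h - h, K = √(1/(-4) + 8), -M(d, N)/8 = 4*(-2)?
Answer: 0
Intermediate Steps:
M(d, N) = 64 (M(d, N) = -32*(-2) = -8*(-8) = 64)
K = √31/2 (K = √(-¼ + 8) = √(31/4) = √31/2 ≈ 2.7839)
B(j, h) = 0 (B(j, h) = -(h - h)/4 = -¼*0 = 0)
B(M(1, -1), K)² = 0² = 0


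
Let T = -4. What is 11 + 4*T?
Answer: -5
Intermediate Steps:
11 + 4*T = 11 + 4*(-4) = 11 - 16 = -5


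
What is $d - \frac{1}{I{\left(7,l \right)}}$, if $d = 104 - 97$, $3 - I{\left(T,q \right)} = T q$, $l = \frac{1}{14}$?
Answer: $\frac{33}{5} \approx 6.6$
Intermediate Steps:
$l = \frac{1}{14} \approx 0.071429$
$I{\left(T,q \right)} = 3 - T q$
$d = 7$ ($d = 104 - 97 = 7$)
$d - \frac{1}{I{\left(7,l \right)}} = 7 - \frac{1}{3 - 7 \cdot \frac{1}{14}} = 7 - \frac{1}{3 - \frac{1}{2}} = 7 - \frac{1}{\frac{5}{2}} = 7 - \frac{2}{5} = \frac{33}{5}$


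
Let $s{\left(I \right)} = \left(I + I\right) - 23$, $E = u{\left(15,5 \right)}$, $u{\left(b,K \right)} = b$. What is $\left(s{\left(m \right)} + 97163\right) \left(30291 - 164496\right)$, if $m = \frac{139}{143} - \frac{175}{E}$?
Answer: $- \frac{1863833850740}{143} \approx -1.3034 \cdot 10^{10}$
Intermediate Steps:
$E = 15$
$m = - \frac{4588}{429}$ ($m = \frac{139}{143} - \frac{175}{15} = 139 \cdot \frac{1}{143} - \frac{35}{3} = \frac{139}{143} - \frac{35}{3} = - \frac{4588}{429} \approx -10.695$)
$s{\left(I \right)} = -23 + 2 I$ ($s{\left(I \right)} = 2 I - 23 = -23 + 2 I$)
$\left(s{\left(m \right)} + 97163\right) \left(30291 - 164496\right) = \left(\left(-23 + 2 \left(- \frac{4588}{429}\right)\right) + 97163\right) \left(30291 - 164496\right) = \left(\left(-23 - \frac{9176}{429}\right) + 97163\right) \left(-134205\right) = \left(- \frac{19043}{429} + 97163\right) \left(-134205\right) = \frac{41663884}{429} \left(-134205\right) = - \frac{1863833850740}{143}$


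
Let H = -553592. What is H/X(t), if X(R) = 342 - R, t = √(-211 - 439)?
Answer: -94664232/58807 - 1383980*I*√26/58807 ≈ -1609.7 - 120.0*I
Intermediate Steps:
t = 5*I*√26 (t = √(-650) = 5*I*√26 ≈ 25.495*I)
H/X(t) = -553592/(342 - 5*I*√26)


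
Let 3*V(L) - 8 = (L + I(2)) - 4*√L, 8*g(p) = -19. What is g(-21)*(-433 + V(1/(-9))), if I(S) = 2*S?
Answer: 27512/27 + 19*I/18 ≈ 1019.0 + 1.0556*I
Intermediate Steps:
g(p) = -19/8 (g(p) = (⅛)*(-19) = -19/8)
V(L) = 4 - 4*√L/3 + L/3 (V(L) = 8/3 + ((L + 2*2) - 4*√L)/3 = 8/3 + ((L + 4) - 4*√L)/3 = 8/3 + ((4 + L) - 4*√L)/3 = 8/3 + (4 + L - 4*√L)/3 = 8/3 + (4/3 - 4*√L/3 + L/3) = 4 - 4*√L/3 + L/3)
g(-21)*(-433 + V(1/(-9))) = -19*(-433 + (4 - 4*I/3/3 + (⅓)/(-9)))/8 = -19*(-433 + (4 - 4*I/9 + (⅓)*(-⅑)))/8 = -19*(-433 + (4 - 4*I/9 - 1/27))/8 = -19*(-433 + (107/27 - 4*I/9))/8 = -19*(-11584/27 - 4*I/9)/8 = 27512/27 + 19*I/18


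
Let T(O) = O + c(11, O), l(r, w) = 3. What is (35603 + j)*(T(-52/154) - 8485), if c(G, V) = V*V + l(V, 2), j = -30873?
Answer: -21625174720/539 ≈ -4.0121e+7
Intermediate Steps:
c(G, V) = 3 + V² (c(G, V) = V*V + 3 = V² + 3 = 3 + V²)
T(O) = 3 + O + O² (T(O) = O + (3 + O²) = 3 + O + O²)
(35603 + j)*(T(-52/154) - 8485) = (35603 - 30873)*((3 - 52/154 + (-52/154)²) - 8485) = 4730*((3 - 52*1/154 + (-52*1/154)²) - 8485) = 4730*((3 - 26/77 + (-26/77)²) - 8485) = 4730*((3 - 26/77 + 676/5929) - 8485) = 4730*(16461/5929 - 8485) = 4730*(-50291104/5929) = -21625174720/539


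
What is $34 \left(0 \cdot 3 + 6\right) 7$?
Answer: $1428$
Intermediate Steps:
$34 \left(0 \cdot 3 + 6\right) 7 = 34 \left(0 + 6\right) 7 = 34 \cdot 6 \cdot 7 = 34 \cdot 42 = 1428$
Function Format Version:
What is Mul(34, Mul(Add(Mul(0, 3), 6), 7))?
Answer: 1428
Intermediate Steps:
Mul(34, Mul(Add(Mul(0, 3), 6), 7)) = Mul(34, Mul(Add(0, 6), 7)) = Mul(34, Mul(6, 7)) = Mul(34, 42) = 1428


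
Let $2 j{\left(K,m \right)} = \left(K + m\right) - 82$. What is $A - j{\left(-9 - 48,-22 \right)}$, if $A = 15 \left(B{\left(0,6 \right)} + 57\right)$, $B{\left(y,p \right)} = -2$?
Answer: $\frac{1811}{2} \approx 905.5$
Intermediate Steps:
$j{\left(K,m \right)} = -41 + \frac{K}{2} + \frac{m}{2}$ ($j{\left(K,m \right)} = \frac{\left(K + m\right) - 82}{2} = \frac{-82 + K + m}{2} = -41 + \frac{K}{2} + \frac{m}{2}$)
$A = 825$ ($A = 15 \left(-2 + 57\right) = 15 \cdot 55 = 825$)
$A - j{\left(-9 - 48,-22 \right)} = 825 - \left(-41 + \frac{-9 - 48}{2} + \frac{1}{2} \left(-22\right)\right) = 825 - \left(-41 + \frac{1}{2} \left(-57\right) - 11\right) = 825 - \left(-41 - \frac{57}{2} - 11\right) = 825 - - \frac{161}{2} = 825 + \frac{161}{2} = \frac{1811}{2}$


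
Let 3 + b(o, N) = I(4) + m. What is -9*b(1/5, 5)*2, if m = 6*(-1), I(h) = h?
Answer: 90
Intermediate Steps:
m = -6
b(o, N) = -5 (b(o, N) = -3 + (4 - 6) = -3 - 2 = -5)
-9*b(1/5, 5)*2 = -9*(-5)*2 = 45*2 = 90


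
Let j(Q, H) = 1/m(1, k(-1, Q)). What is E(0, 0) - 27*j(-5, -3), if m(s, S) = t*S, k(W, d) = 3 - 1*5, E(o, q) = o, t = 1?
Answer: 27/2 ≈ 13.500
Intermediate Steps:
k(W, d) = -2 (k(W, d) = 3 - 5 = -2)
m(s, S) = S (m(s, S) = 1*S = S)
j(Q, H) = -½ (j(Q, H) = 1/(-2) = -½)
E(0, 0) - 27*j(-5, -3) = 0 - 27*(-½) = 0 + 27/2 = 27/2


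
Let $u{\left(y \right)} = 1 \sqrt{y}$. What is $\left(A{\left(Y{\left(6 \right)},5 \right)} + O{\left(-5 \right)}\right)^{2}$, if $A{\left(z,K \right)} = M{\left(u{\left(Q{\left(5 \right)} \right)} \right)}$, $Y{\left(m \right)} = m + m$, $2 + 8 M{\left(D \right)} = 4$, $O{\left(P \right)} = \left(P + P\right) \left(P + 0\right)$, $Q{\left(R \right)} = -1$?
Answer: $\frac{40401}{16} \approx 2525.1$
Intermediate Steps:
$O{\left(P \right)} = 2 P^{2}$ ($O{\left(P \right)} = 2 P P = 2 P^{2}$)
$u{\left(y \right)} = \sqrt{y}$
$M{\left(D \right)} = \frac{1}{4}$ ($M{\left(D \right)} = - \frac{1}{4} + \frac{1}{8} \cdot 4 = - \frac{1}{4} + \frac{1}{2} = \frac{1}{4}$)
$Y{\left(m \right)} = 2 m$
$A{\left(z,K \right)} = \frac{1}{4}$
$\left(A{\left(Y{\left(6 \right)},5 \right)} + O{\left(-5 \right)}\right)^{2} = \left(\frac{1}{4} + 2 \left(-5\right)^{2}\right)^{2} = \left(\frac{1}{4} + 2 \cdot 25\right)^{2} = \left(\frac{1}{4} + 50\right)^{2} = \left(\frac{201}{4}\right)^{2} = \frac{40401}{16}$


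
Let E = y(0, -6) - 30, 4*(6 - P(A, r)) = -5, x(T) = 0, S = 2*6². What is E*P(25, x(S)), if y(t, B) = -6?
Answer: -261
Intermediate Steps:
S = 72 (S = 2*36 = 72)
P(A, r) = 29/4 (P(A, r) = 6 - ¼*(-5) = 6 + 5/4 = 29/4)
E = -36 (E = -6 - 30 = -36)
E*P(25, x(S)) = -36*29/4 = -261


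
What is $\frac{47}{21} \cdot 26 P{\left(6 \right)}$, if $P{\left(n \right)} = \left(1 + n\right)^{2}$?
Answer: $\frac{8554}{3} \approx 2851.3$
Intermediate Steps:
$\frac{47}{21} \cdot 26 P{\left(6 \right)} = \frac{47}{21} \cdot 26 \left(1 + 6\right)^{2} = 47 \cdot \frac{1}{21} \cdot 26 \cdot 7^{2} = \frac{47}{21} \cdot 26 \cdot 49 = \frac{1222}{21} \cdot 49 = \frac{8554}{3}$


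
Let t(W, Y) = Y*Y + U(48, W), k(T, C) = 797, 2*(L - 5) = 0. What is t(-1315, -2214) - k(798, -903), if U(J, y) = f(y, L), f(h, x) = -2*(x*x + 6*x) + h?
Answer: 4899574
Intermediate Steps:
L = 5 (L = 5 + (½)*0 = 5 + 0 = 5)
f(h, x) = h - 12*x - 2*x² (f(h, x) = -2*(x² + 6*x) + h = (-12*x - 2*x²) + h = h - 12*x - 2*x²)
U(J, y) = -110 + y (U(J, y) = y - 12*5 - 2*5² = y - 60 - 2*25 = y - 60 - 50 = -110 + y)
t(W, Y) = -110 + W + Y² (t(W, Y) = Y*Y + (-110 + W) = Y² + (-110 + W) = -110 + W + Y²)
t(-1315, -2214) - k(798, -903) = (-110 - 1315 + (-2214)²) - 1*797 = (-110 - 1315 + 4901796) - 797 = 4900371 - 797 = 4899574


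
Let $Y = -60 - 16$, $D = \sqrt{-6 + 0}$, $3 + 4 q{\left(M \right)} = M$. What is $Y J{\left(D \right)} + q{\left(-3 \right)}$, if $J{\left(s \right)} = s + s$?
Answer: $- \frac{3}{2} - 152 i \sqrt{6} \approx -1.5 - 372.32 i$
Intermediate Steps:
$q{\left(M \right)} = - \frac{3}{4} + \frac{M}{4}$
$D = i \sqrt{6}$ ($D = \sqrt{-6} = i \sqrt{6} \approx 2.4495 i$)
$J{\left(s \right)} = 2 s$
$Y = -76$ ($Y = -60 - 16 = -76$)
$Y J{\left(D \right)} + q{\left(-3 \right)} = - 76 \cdot 2 i \sqrt{6} + \left(- \frac{3}{4} + \frac{1}{4} \left(-3\right)\right) = - 76 \cdot 2 i \sqrt{6} - \frac{3}{2} = - 152 i \sqrt{6} - \frac{3}{2} = - \frac{3}{2} - 152 i \sqrt{6}$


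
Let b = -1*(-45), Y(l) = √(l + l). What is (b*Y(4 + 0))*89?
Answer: 8010*√2 ≈ 11328.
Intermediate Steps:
Y(l) = √2*√l (Y(l) = √(2*l) = √2*√l)
b = 45
(b*Y(4 + 0))*89 = (45*(√2*√(4 + 0)))*89 = (45*(√2*√4))*89 = (45*(√2*2))*89 = (45*(2*√2))*89 = (90*√2)*89 = 8010*√2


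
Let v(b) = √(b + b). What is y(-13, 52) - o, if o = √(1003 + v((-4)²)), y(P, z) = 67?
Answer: 67 - √(1003 + 4*√2) ≈ 35.241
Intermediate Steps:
v(b) = √2*√b (v(b) = √(2*b) = √2*√b)
o = √(1003 + 4*√2) (o = √(1003 + √2*√((-4)²)) = √(1003 + √2*√16) = √(1003 + √2*4) = √(1003 + 4*√2) ≈ 31.759)
y(-13, 52) - o = 67 - √(1003 + 4*√2)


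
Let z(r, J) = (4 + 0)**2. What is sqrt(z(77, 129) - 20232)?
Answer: 38*I*sqrt(14) ≈ 142.18*I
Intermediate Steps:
z(r, J) = 16 (z(r, J) = 4**2 = 16)
sqrt(z(77, 129) - 20232) = sqrt(16 - 20232) = sqrt(-20216) = 38*I*sqrt(14)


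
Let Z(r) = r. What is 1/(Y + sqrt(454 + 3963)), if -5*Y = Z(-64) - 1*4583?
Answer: 23235/21484184 - 25*sqrt(4417)/21484184 ≈ 0.0010042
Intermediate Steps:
Y = 4647/5 (Y = -(-64 - 1*4583)/5 = -(-64 - 4583)/5 = -1/5*(-4647) = 4647/5 ≈ 929.40)
1/(Y + sqrt(454 + 3963)) = 1/(4647/5 + sqrt(454 + 3963)) = 1/(4647/5 + sqrt(4417))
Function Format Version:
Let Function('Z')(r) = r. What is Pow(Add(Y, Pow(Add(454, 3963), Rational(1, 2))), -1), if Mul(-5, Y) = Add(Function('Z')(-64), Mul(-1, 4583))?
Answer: Add(Rational(23235, 21484184), Mul(Rational(-25, 21484184), Pow(4417, Rational(1, 2)))) ≈ 0.0010042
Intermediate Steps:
Y = Rational(4647, 5) (Y = Mul(Rational(-1, 5), Add(-64, Mul(-1, 4583))) = Mul(Rational(-1, 5), Add(-64, -4583)) = Mul(Rational(-1, 5), -4647) = Rational(4647, 5) ≈ 929.40)
Pow(Add(Y, Pow(Add(454, 3963), Rational(1, 2))), -1) = Pow(Add(Rational(4647, 5), Pow(Add(454, 3963), Rational(1, 2))), -1) = Pow(Add(Rational(4647, 5), Pow(4417, Rational(1, 2))), -1)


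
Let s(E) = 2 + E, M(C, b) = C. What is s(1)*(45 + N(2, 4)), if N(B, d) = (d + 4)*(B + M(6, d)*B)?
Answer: 471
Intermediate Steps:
N(B, d) = 7*B*(4 + d) (N(B, d) = (d + 4)*(B + 6*B) = (4 + d)*(7*B) = 7*B*(4 + d))
s(1)*(45 + N(2, 4)) = (2 + 1)*(45 + 7*2*(4 + 4)) = 3*(45 + 7*2*8) = 3*(45 + 112) = 3*157 = 471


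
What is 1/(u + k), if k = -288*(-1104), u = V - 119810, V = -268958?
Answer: -1/70816 ≈ -1.4121e-5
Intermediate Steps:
u = -388768 (u = -268958 - 119810 = -388768)
k = 317952
1/(u + k) = 1/(-388768 + 317952) = 1/(-70816) = -1/70816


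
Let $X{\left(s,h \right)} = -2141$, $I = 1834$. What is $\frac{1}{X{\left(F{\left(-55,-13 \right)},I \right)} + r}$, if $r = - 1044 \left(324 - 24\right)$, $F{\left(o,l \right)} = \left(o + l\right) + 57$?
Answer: $- \frac{1}{315341} \approx -3.1712 \cdot 10^{-6}$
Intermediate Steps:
$F{\left(o,l \right)} = 57 + l + o$ ($F{\left(o,l \right)} = \left(l + o\right) + 57 = 57 + l + o$)
$r = -313200$ ($r = \left(-1044\right) 300 = -313200$)
$\frac{1}{X{\left(F{\left(-55,-13 \right)},I \right)} + r} = \frac{1}{-2141 - 313200} = \frac{1}{-315341} = - \frac{1}{315341}$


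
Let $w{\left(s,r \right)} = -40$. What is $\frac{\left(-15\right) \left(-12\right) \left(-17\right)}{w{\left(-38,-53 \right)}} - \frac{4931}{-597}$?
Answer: $\frac{101203}{1194} \approx 84.76$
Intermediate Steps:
$\frac{\left(-15\right) \left(-12\right) \left(-17\right)}{w{\left(-38,-53 \right)}} - \frac{4931}{-597} = \frac{\left(-15\right) \left(-12\right) \left(-17\right)}{-40} - \frac{4931}{-597} = 180 \left(-17\right) \left(- \frac{1}{40}\right) - - \frac{4931}{597} = \left(-3060\right) \left(- \frac{1}{40}\right) + \frac{4931}{597} = \frac{153}{2} + \frac{4931}{597} = \frac{101203}{1194}$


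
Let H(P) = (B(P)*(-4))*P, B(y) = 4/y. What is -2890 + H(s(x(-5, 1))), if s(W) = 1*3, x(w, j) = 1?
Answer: -2906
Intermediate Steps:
s(W) = 3
H(P) = -16 (H(P) = ((4/P)*(-4))*P = (-16/P)*P = -16)
-2890 + H(s(x(-5, 1))) = -2890 - 16 = -2906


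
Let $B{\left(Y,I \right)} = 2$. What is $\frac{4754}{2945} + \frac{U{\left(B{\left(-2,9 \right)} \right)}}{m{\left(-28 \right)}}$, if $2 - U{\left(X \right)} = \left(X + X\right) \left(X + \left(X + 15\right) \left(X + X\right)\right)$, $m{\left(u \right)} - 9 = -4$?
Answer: $- \frac{158988}{2945} \approx -53.986$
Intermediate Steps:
$m{\left(u \right)} = 5$ ($m{\left(u \right)} = 9 - 4 = 5$)
$U{\left(X \right)} = 2 - 2 X \left(X + 2 X \left(15 + X\right)\right)$ ($U{\left(X \right)} = 2 - \left(X + X\right) \left(X + \left(X + 15\right) \left(X + X\right)\right) = 2 - 2 X \left(X + \left(15 + X\right) 2 X\right) = 2 - 2 X \left(X + 2 X \left(15 + X\right)\right)$)
$\frac{4754}{2945} + \frac{U{\left(B{\left(-2,9 \right)} \right)}}{m{\left(-28 \right)}} = \frac{4754}{2945} + \frac{2 - 62 \cdot 2^{2} - 4 \cdot 2^{3}}{5} = 4754 \cdot \frac{1}{2945} + \left(2 - 248 - 32\right) \frac{1}{5} = \frac{4754}{2945} + \left(2 - 248 - 32\right) \frac{1}{5} = \frac{4754}{2945} - \frac{278}{5} = - \frac{158988}{2945}$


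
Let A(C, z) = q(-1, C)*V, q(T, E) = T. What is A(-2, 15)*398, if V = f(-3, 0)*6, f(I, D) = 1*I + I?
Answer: 14328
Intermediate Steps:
f(I, D) = 2*I (f(I, D) = I + I = 2*I)
V = -36 (V = (2*(-3))*6 = -6*6 = -36)
A(C, z) = 36 (A(C, z) = -1*(-36) = 36)
A(-2, 15)*398 = 36*398 = 14328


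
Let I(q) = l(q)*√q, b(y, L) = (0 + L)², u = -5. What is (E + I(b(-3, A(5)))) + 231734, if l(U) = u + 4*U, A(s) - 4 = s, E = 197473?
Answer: 432078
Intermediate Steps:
A(s) = 4 + s
b(y, L) = L²
l(U) = -5 + 4*U
I(q) = √q*(-5 + 4*q) (I(q) = (-5 + 4*q)*√q = √q*(-5 + 4*q))
(E + I(b(-3, A(5)))) + 231734 = (197473 + √((4 + 5)²)*(-5 + 4*(4 + 5)²)) + 231734 = (197473 + √(9²)*(-5 + 4*9²)) + 231734 = (197473 + √81*(-5 + 4*81)) + 231734 = (197473 + 9*(-5 + 324)) + 231734 = (197473 + 9*319) + 231734 = (197473 + 2871) + 231734 = 200344 + 231734 = 432078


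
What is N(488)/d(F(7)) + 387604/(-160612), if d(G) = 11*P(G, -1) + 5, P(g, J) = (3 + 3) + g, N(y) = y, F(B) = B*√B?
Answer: -2462212703/732029343 + 18788*√7/18231 ≈ -0.63696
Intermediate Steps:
F(B) = B^(3/2)
P(g, J) = 6 + g
d(G) = 71 + 11*G (d(G) = 11*(6 + G) + 5 = (66 + 11*G) + 5 = 71 + 11*G)
N(488)/d(F(7)) + 387604/(-160612) = 488/(71 + 11*7^(3/2)) + 387604/(-160612) = 488/(71 + 11*(7*√7)) + 387604*(-1/160612) = 488/(71 + 77*√7) - 96901/40153 = -96901/40153 + 488/(71 + 77*√7)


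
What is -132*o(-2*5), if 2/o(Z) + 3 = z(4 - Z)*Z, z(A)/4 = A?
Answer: 264/563 ≈ 0.46892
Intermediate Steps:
z(A) = 4*A
o(Z) = 2/(-3 + Z*(16 - 4*Z)) (o(Z) = 2/(-3 + (4*(4 - Z))*Z) = 2/(-3 + (16 - 4*Z)*Z) = 2/(-3 + Z*(16 - 4*Z)))
-132*o(-2*5) = -(-264)/(3 + 4*(-2*5)*(-4 - 2*5)) = -(-264)/(3 + 4*(-10)*(-4 - 10)) = -(-264)/(3 + 4*(-10)*(-14)) = -(-264)/(3 + 560) = -(-264)/563 = -132*(-2/563) = 264/563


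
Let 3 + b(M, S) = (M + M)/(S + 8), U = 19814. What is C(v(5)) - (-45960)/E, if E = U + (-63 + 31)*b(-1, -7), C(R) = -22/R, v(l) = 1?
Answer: -65578/3329 ≈ -19.699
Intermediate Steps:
b(M, S) = -3 + 2*M/(8 + S) (b(M, S) = -3 + (M + M)/(S + 8) = -3 + (2*M)/(8 + S) = -3 + 2*M/(8 + S))
E = 19974 (E = 19814 + (-63 + 31)*((-24 - 3*(-7) + 2*(-1))/(8 - 7)) = 19814 - 32*(-24 + 21 - 2)/1 = 19814 - 32*(-5) = 19814 + 160 = 19974)
C(v(5)) - (-45960)/E = -22/1 - (-45960)/19974 = -22*1 - (-45960)/19974 = -22 - 1*(-7660/3329) = -22 + 7660/3329 = -65578/3329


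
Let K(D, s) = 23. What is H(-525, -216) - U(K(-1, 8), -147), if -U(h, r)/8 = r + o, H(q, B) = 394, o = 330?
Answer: 1858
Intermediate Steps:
U(h, r) = -2640 - 8*r (U(h, r) = -8*(r + 330) = -8*(330 + r) = -2640 - 8*r)
H(-525, -216) - U(K(-1, 8), -147) = 394 - (-2640 - 8*(-147)) = 394 - (-2640 + 1176) = 394 - 1*(-1464) = 394 + 1464 = 1858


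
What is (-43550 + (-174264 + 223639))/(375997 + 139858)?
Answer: 1165/103171 ≈ 0.011292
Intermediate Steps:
(-43550 + (-174264 + 223639))/(375997 + 139858) = (-43550 + 49375)/515855 = 5825*(1/515855) = 1165/103171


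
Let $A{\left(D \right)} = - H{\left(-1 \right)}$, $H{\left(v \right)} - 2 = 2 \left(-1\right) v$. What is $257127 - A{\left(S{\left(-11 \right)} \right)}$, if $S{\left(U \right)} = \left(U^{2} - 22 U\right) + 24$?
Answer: $257131$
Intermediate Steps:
$H{\left(v \right)} = 2 - 2 v$ ($H{\left(v \right)} = 2 + 2 \left(-1\right) v = 2 - 2 v$)
$S{\left(U \right)} = 24 + U^{2} - 22 U$
$A{\left(D \right)} = -4$ ($A{\left(D \right)} = - (2 - -2) = - (2 + 2) = \left(-1\right) 4 = -4$)
$257127 - A{\left(S{\left(-11 \right)} \right)} = 257127 - -4 = 257127 + 4 = 257131$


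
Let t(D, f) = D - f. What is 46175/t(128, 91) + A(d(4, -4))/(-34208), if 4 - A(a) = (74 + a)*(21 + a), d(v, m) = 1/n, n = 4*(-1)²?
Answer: 25273802097/20251136 ≈ 1248.0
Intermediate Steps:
n = 4 (n = 4*1 = 4)
d(v, m) = ¼ (d(v, m) = 1/4 = ¼)
A(a) = 4 - (21 + a)*(74 + a) (A(a) = 4 - (74 + a)*(21 + a) = 4 - (21 + a)*(74 + a))
46175/t(128, 91) + A(d(4, -4))/(-34208) = 46175/(128 - 1*91) + (-1550 - (¼)² - 95*¼)/(-34208) = 46175/(128 - 91) + (-1550 - 1*1/16 - 95/4)*(-1/34208) = 46175/37 + (-1550 - 1/16 - 95/4)*(-1/34208) = 46175*(1/37) - 25181/16*(-1/34208) = 46175/37 + 25181/547328 = 25273802097/20251136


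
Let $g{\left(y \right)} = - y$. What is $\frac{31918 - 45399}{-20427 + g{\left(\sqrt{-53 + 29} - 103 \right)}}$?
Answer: $\frac{68496961}{103266250} - \frac{13481 i \sqrt{6}}{206532500} \approx 0.6633 - 0.00015989 i$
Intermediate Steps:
$\frac{31918 - 45399}{-20427 + g{\left(\sqrt{-53 + 29} - 103 \right)}} = \frac{31918 - 45399}{-20427 - \left(\sqrt{-53 + 29} - 103\right)} = - \frac{13481}{-20427 - \left(\sqrt{-24} - 103\right)} = - \frac{13481}{-20427 - \left(2 i \sqrt{6} - 103\right)} = - \frac{13481}{-20427 - \left(-103 + 2 i \sqrt{6}\right)} = - \frac{13481}{-20427 + \left(103 - 2 i \sqrt{6}\right)} = - \frac{13481}{-20324 - 2 i \sqrt{6}}$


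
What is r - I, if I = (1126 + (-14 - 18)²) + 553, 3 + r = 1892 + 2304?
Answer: 1490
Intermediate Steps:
r = 4193 (r = -3 + (1892 + 2304) = -3 + 4196 = 4193)
I = 2703 (I = (1126 + (-32)²) + 553 = (1126 + 1024) + 553 = 2150 + 553 = 2703)
r - I = 4193 - 1*2703 = 4193 - 2703 = 1490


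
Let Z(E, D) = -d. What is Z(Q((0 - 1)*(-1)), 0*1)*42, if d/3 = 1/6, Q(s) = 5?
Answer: -21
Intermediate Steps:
d = ½ (d = 3/6 = 3*(⅙) = ½ ≈ 0.50000)
Z(E, D) = -½ (Z(E, D) = -1*½ = -½)
Z(Q((0 - 1)*(-1)), 0*1)*42 = -½*42 = -21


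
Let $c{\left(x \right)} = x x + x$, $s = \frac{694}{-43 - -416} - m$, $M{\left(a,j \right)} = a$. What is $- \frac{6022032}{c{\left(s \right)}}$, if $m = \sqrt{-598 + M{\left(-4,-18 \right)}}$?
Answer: $- \frac{279279763376 i}{- 27671720 i + 218951 \sqrt{602}} \approx 9726.0 - 1888.2 i$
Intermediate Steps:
$m = i \sqrt{602}$ ($m = \sqrt{-598 - 4} = \sqrt{-602} = i \sqrt{602} \approx 24.536 i$)
$s = \frac{694}{373} - i \sqrt{602}$ ($s = \frac{694}{-43 - -416} - i \sqrt{602} = \frac{694}{-43 + 416} - i \sqrt{602} = \frac{694}{373} - i \sqrt{602} \approx 1.8606 - 24.536 i$)
$c{\left(x \right)} = x + x^{2}$ ($c{\left(x \right)} = x^{2} + x = x + x^{2}$)
$- \frac{6022032}{c{\left(s \right)}} = - \frac{6022032}{\left(\frac{694}{373} - i \sqrt{602}\right) \left(1 + \left(\frac{694}{373} - i \sqrt{602}\right)\right)} = - \frac{6022032}{\left(\frac{694}{373} - i \sqrt{602}\right) \left(\frac{1067}{373} - i \sqrt{602}\right)}$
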